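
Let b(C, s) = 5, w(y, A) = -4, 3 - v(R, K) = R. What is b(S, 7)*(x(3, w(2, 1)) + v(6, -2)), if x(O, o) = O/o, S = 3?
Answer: -75/4 ≈ -18.750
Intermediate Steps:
v(R, K) = 3 - R
b(S, 7)*(x(3, w(2, 1)) + v(6, -2)) = 5*(3/(-4) + (3 - 1*6)) = 5*(3*(-¼) + (3 - 6)) = 5*(-¾ - 3) = 5*(-15/4) = -75/4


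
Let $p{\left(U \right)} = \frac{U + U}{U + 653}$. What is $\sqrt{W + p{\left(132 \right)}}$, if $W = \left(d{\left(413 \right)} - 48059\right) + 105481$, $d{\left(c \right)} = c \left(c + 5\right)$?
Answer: $\frac{4 \sqrt{8860404115}}{785} \approx 479.64$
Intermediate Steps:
$d{\left(c \right)} = c \left(5 + c\right)$
$p{\left(U \right)} = \frac{2 U}{653 + U}$
$W = 230056$ ($W = \left(413 \left(5 + 413\right) - 48059\right) + 105481 = \left(413 \cdot 418 - 48059\right) + 105481 = \left(172634 - 48059\right) + 105481 = 124575 + 105481 = 230056$)
$\sqrt{W + p{\left(132 \right)}} = \sqrt{230056 + 2 \cdot 132 \frac{1}{653 + 132}} = \sqrt{230056 + 2 \cdot 132 \cdot \frac{1}{785}} = \sqrt{230056 + \frac{264}{785}} = \sqrt{\frac{180594224}{785}} = \frac{4 \sqrt{8860404115}}{785}$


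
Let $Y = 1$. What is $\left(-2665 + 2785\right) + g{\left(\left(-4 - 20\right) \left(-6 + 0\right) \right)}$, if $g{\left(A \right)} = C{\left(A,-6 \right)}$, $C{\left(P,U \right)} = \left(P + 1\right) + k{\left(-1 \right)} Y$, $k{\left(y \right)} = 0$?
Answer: $265$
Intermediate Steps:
$C{\left(P,U \right)} = 1 + P$ ($C{\left(P,U \right)} = \left(P + 1\right) + 0 \cdot 1 = \left(1 + P\right) + 0 = 1 + P$)
$g{\left(A \right)} = 1 + A$
$\left(-2665 + 2785\right) + g{\left(\left(-4 - 20\right) \left(-6 + 0\right) \right)} = \left(-2665 + 2785\right) + \left(1 + \left(-4 - 20\right) \left(-6 + 0\right)\right) = 120 + \left(1 - -144\right) = 120 + \left(1 + 144\right) = 120 + 145 = 265$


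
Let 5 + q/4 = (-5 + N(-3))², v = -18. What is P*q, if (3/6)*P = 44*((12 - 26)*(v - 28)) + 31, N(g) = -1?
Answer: 7035016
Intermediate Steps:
q = 124 (q = -20 + 4*(-5 - 1)² = -20 + 4*(-6)² = -20 + 4*36 = -20 + 144 = 124)
P = 56734 (P = 2*(44*((12 - 26)*(-18 - 28)) + 31) = 2*(44*(-14*(-46)) + 31) = 2*(44*644 + 31) = 2*(28336 + 31) = 2*28367 = 56734)
P*q = 56734*124 = 7035016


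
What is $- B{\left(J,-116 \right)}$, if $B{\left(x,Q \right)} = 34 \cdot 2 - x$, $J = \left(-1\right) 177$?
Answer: $-245$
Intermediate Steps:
$J = -177$
$B{\left(x,Q \right)} = 68 - x$
$- B{\left(J,-116 \right)} = - (68 - -177) = - (68 + 177) = \left(-1\right) 245 = -245$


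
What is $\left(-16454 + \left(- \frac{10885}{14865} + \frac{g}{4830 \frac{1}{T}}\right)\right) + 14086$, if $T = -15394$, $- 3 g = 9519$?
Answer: $\frac{18533773766}{2393265} \approx 7744.1$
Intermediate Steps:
$g = -3173$ ($g = \left(- \frac{1}{3}\right) 9519 = -3173$)
$\left(-16454 + \left(- \frac{10885}{14865} + \frac{g}{4830 \frac{1}{T}}\right)\right) + 14086 = \left(-16454 - \left(- \frac{24422581}{2415} + \frac{2177}{2973}\right)\right) + 14086 = \left(-16454 - \left(\frac{2177}{2973} + \frac{3173}{4830 \left(- \frac{1}{15394}\right)}\right)\right) + 14086 = \left(-16454 - \left(\frac{2177}{2973} + \frac{3173}{- \frac{2415}{7697}}\right)\right) + 14086 = \left(-16454 - - \frac{24201025286}{2393265}\right) + 14086 = \left(-16454 + \left(- \frac{2177}{2973} + \frac{24422581}{2415}\right)\right) + 14086 = \left(-16454 + \frac{24201025286}{2393265}\right) + 14086 = - \frac{15177757024}{2393265} + 14086 = \frac{18533773766}{2393265}$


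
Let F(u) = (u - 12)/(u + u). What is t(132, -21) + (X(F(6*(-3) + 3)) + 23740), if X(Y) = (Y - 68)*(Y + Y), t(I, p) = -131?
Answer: 1174411/50 ≈ 23488.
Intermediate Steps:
F(u) = (-12 + u)/(2*u) (F(u) = (-12 + u)/((2*u)) = (-12 + u)*(1/(2*u)) = (-12 + u)/(2*u))
X(Y) = 2*Y*(-68 + Y) (X(Y) = (-68 + Y)*(2*Y) = 2*Y*(-68 + Y))
t(132, -21) + (X(F(6*(-3) + 3)) + 23740) = -131 + (2*((-12 + (6*(-3) + 3))/(2*(6*(-3) + 3)))*(-68 + (-12 + (6*(-3) + 3))/(2*(6*(-3) + 3))) + 23740) = -131 + (2*((-12 + (-18 + 3))/(2*(-18 + 3)))*(-68 + (-12 + (-18 + 3))/(2*(-18 + 3))) + 23740) = -131 + (2*((1/2)*(-12 - 15)/(-15))*(-68 + (1/2)*(-12 - 15)/(-15)) + 23740) = -131 + (2*((1/2)*(-1/15)*(-27))*(-68 + (1/2)*(-1/15)*(-27)) + 23740) = -131 + (2*(9/10)*(-68 + 9/10) + 23740) = -131 + (2*(9/10)*(-671/10) + 23740) = -131 + (-6039/50 + 23740) = -131 + 1180961/50 = 1174411/50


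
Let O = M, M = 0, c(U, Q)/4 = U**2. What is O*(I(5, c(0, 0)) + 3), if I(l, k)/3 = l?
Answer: 0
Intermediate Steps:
c(U, Q) = 4*U**2
I(l, k) = 3*l
O = 0
O*(I(5, c(0, 0)) + 3) = 0*(3*5 + 3) = 0*(15 + 3) = 0*18 = 0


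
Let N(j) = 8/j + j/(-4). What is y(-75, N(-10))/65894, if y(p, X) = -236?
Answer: -118/32947 ≈ -0.0035815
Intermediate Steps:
N(j) = 8/j - j/4 (N(j) = 8/j + j*(-¼) = 8/j - j/4)
y(-75, N(-10))/65894 = -236/65894 = -236*1/65894 = -118/32947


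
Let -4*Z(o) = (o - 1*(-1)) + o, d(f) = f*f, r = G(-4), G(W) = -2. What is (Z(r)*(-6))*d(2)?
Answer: -18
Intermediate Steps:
r = -2
d(f) = f**2
Z(o) = -1/4 - o/2 (Z(o) = -((o - 1*(-1)) + o)/4 = -((o + 1) + o)/4 = -((1 + o) + o)/4 = -(1 + 2*o)/4 = -1/4 - o/2)
(Z(r)*(-6))*d(2) = ((-1/4 - 1/2*(-2))*(-6))*2**2 = ((-1/4 + 1)*(-6))*4 = ((3/4)*(-6))*4 = -9/2*4 = -18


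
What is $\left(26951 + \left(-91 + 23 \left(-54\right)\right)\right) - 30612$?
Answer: $-4994$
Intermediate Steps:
$\left(26951 + \left(-91 + 23 \left(-54\right)\right)\right) - 30612 = \left(26951 - 1333\right) - 30612 = 25618 - 30612 = -4994$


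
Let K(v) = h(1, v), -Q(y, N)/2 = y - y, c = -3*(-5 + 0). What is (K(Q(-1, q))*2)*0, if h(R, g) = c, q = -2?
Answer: 0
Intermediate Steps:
c = 15 (c = -3*(-5) = 15)
Q(y, N) = 0 (Q(y, N) = -2*(y - y) = -2*0 = 0)
h(R, g) = 15
K(v) = 15
(K(Q(-1, q))*2)*0 = (15*2)*0 = 30*0 = 0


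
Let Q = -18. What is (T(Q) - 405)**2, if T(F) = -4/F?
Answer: 13271449/81 ≈ 1.6385e+5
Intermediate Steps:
(T(Q) - 405)**2 = (-4/(-18) - 405)**2 = (-4*(-1/18) - 405)**2 = (2/9 - 405)**2 = (-3643/9)**2 = 13271449/81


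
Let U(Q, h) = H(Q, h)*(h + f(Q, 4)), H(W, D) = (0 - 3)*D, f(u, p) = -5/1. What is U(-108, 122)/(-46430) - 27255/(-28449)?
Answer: 413948788/220147845 ≈ 1.8803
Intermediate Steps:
f(u, p) = -5 (f(u, p) = -5*1 = -5)
H(W, D) = -3*D
U(Q, h) = -3*h*(-5 + h) (U(Q, h) = (-3*h)*(h - 5) = (-3*h)*(-5 + h) = -3*h*(-5 + h))
U(-108, 122)/(-46430) - 27255/(-28449) = (3*122*(5 - 1*122))/(-46430) - 27255/(-28449) = (3*122*(5 - 122))*(-1/46430) - 27255*(-1/28449) = (3*122*(-117))*(-1/46430) + 9085/9483 = -42822*(-1/46430) + 9085/9483 = 21411/23215 + 9085/9483 = 413948788/220147845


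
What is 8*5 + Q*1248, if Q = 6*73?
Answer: 546664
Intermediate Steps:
Q = 438
8*5 + Q*1248 = 8*5 + 438*1248 = 40 + 546624 = 546664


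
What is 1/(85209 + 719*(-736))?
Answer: -1/443975 ≈ -2.2524e-6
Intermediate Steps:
1/(85209 + 719*(-736)) = 1/(85209 - 529184) = 1/(-443975) = -1/443975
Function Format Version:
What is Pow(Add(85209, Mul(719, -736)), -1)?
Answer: Rational(-1, 443975) ≈ -2.2524e-6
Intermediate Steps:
Pow(Add(85209, Mul(719, -736)), -1) = Pow(Add(85209, -529184), -1) = Pow(-443975, -1) = Rational(-1, 443975)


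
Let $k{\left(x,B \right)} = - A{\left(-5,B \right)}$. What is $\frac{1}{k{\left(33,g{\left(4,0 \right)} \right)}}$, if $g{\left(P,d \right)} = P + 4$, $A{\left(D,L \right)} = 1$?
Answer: $-1$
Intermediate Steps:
$g{\left(P,d \right)} = 4 + P$
$k{\left(x,B \right)} = -1$ ($k{\left(x,B \right)} = \left(-1\right) 1 = -1$)
$\frac{1}{k{\left(33,g{\left(4,0 \right)} \right)}} = \frac{1}{-1} = -1$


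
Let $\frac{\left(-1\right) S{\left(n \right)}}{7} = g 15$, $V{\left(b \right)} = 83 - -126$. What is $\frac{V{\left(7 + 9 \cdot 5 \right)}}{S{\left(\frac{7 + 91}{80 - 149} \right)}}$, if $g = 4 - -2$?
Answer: $- \frac{209}{630} \approx -0.33175$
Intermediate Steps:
$g = 6$ ($g = 4 + 2 = 6$)
$V{\left(b \right)} = 209$ ($V{\left(b \right)} = 83 + 126 = 209$)
$S{\left(n \right)} = -630$ ($S{\left(n \right)} = - 7 \cdot 6 \cdot 15 = \left(-7\right) 90 = -630$)
$\frac{V{\left(7 + 9 \cdot 5 \right)}}{S{\left(\frac{7 + 91}{80 - 149} \right)}} = \frac{209}{-630} = 209 \left(- \frac{1}{630}\right) = - \frac{209}{630}$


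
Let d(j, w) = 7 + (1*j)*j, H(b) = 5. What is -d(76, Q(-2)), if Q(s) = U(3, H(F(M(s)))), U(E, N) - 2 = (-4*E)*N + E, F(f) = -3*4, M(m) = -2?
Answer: -5783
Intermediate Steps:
F(f) = -12
U(E, N) = 2 + E - 4*E*N (U(E, N) = 2 + ((-4*E)*N + E) = 2 + (-4*E*N + E) = 2 + (E - 4*E*N) = 2 + E - 4*E*N)
Q(s) = -55 (Q(s) = 2 + 3 - 4*3*5 = 2 + 3 - 60 = -55)
d(j, w) = 7 + j**2 (d(j, w) = 7 + j*j = 7 + j**2)
-d(76, Q(-2)) = -(7 + 76**2) = -(7 + 5776) = -1*5783 = -5783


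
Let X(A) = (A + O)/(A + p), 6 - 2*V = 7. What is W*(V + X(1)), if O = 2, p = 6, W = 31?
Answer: -31/14 ≈ -2.2143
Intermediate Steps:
V = -½ (V = 3 - ½*7 = 3 - 7/2 = -½ ≈ -0.50000)
X(A) = (2 + A)/(6 + A) (X(A) = (A + 2)/(A + 6) = (2 + A)/(6 + A))
W*(V + X(1)) = 31*(-½ + (2 + 1)/(6 + 1)) = 31*(-½ + 3/7) = 31*(-1/14) = -31/14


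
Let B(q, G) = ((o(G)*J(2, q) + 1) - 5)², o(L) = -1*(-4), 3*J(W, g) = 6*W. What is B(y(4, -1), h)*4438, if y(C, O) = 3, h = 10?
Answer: 639072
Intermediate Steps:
J(W, g) = 2*W (J(W, g) = (6*W)/3 = 2*W)
o(L) = 4
B(q, G) = 144 (B(q, G) = ((4*(2*2) + 1) - 5)² = ((4*4 + 1) - 5)² = ((16 + 1) - 5)² = (17 - 5)² = 12² = 144)
B(y(4, -1), h)*4438 = 144*4438 = 639072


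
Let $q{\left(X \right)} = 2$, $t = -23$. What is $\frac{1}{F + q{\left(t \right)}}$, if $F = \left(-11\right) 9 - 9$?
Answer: $- \frac{1}{106} \approx -0.009434$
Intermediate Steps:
$F = -108$ ($F = -99 - 9 = -108$)
$\frac{1}{F + q{\left(t \right)}} = \frac{1}{-108 + 2} = \frac{1}{-106} = - \frac{1}{106}$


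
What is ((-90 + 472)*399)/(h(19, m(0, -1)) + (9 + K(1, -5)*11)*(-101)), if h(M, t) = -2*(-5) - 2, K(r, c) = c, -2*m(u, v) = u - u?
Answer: 76209/2327 ≈ 32.750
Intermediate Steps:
m(u, v) = 0 (m(u, v) = -(u - u)/2 = -1/2*0 = 0)
h(M, t) = 8 (h(M, t) = 10 - 2 = 8)
((-90 + 472)*399)/(h(19, m(0, -1)) + (9 + K(1, -5)*11)*(-101)) = ((-90 + 472)*399)/(8 + (9 - 5*11)*(-101)) = (382*399)/(8 + (9 - 55)*(-101)) = 152418/(8 - 46*(-101)) = 152418/(8 + 4646) = 152418/4654 = 152418*(1/4654) = 76209/2327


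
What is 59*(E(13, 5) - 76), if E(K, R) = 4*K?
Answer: -1416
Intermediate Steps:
59*(E(13, 5) - 76) = 59*(4*13 - 76) = 59*(52 - 76) = 59*(-24) = -1416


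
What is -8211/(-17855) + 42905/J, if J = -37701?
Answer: -456505864/673151355 ≈ -0.67816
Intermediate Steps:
-8211/(-17855) + 42905/J = -8211/(-17855) + 42905/(-37701) = -8211*(-1/17855) + 42905*(-1/37701) = 8211/17855 - 42905/37701 = -456505864/673151355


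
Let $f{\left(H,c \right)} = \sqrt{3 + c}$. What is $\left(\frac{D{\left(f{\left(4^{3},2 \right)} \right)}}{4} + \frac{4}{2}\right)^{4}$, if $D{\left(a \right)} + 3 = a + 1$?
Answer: $\frac{\left(6 + \sqrt{5}\right)^{4}}{256} \approx 17.974$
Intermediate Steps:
$D{\left(a \right)} = -2 + a$ ($D{\left(a \right)} = -3 + \left(a + 1\right) = -3 + \left(1 + a\right) = -2 + a$)
$\left(\frac{D{\left(f{\left(4^{3},2 \right)} \right)}}{4} + \frac{4}{2}\right)^{4} = \left(\frac{-2 + \sqrt{3 + 2}}{4} + \frac{4}{2}\right)^{4} = \left(\left(-2 + \sqrt{5}\right) \frac{1}{4} + 4 \cdot \frac{1}{2}\right)^{4} = \left(\left(- \frac{1}{2} + \frac{\sqrt{5}}{4}\right) + 2\right)^{4} = \left(\frac{3}{2} + \frac{\sqrt{5}}{4}\right)^{4}$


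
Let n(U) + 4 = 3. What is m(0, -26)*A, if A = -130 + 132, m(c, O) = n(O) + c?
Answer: -2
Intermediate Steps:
n(U) = -1 (n(U) = -4 + 3 = -1)
m(c, O) = -1 + c
A = 2
m(0, -26)*A = (-1 + 0)*2 = -1*2 = -2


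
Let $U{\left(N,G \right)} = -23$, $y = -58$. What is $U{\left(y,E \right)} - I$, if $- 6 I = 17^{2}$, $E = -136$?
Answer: $\frac{151}{6} \approx 25.167$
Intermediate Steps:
$I = - \frac{289}{6}$ ($I = - \frac{17^{2}}{6} = \left(- \frac{1}{6}\right) 289 = - \frac{289}{6} \approx -48.167$)
$U{\left(y,E \right)} - I = -23 - - \frac{289}{6} = -23 + \frac{289}{6} = \frac{151}{6}$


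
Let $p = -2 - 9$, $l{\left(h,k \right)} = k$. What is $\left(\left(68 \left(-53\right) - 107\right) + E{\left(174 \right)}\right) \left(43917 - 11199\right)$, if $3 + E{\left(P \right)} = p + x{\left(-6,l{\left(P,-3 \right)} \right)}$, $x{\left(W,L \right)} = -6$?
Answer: $-122070858$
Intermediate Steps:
$p = -11$ ($p = -2 - 9 = -11$)
$E{\left(P \right)} = -20$ ($E{\left(P \right)} = -3 - 17 = -20$)
$\left(\left(68 \left(-53\right) - 107\right) + E{\left(174 \right)}\right) \left(43917 - 11199\right) = \left(\left(68 \left(-53\right) - 107\right) - 20\right) \left(43917 - 11199\right) = \left(\left(-3604 - 107\right) - 20\right) 32718 = \left(-3711 - 20\right) 32718 = \left(-3731\right) 32718 = -122070858$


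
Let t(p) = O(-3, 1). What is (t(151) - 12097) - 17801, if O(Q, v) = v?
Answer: -29897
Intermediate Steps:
t(p) = 1
(t(151) - 12097) - 17801 = (1 - 12097) - 17801 = -12096 - 17801 = -29897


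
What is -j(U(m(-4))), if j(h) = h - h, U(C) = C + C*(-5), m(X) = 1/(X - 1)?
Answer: 0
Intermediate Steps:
m(X) = 1/(-1 + X)
U(C) = -4*C (U(C) = C - 5*C = -4*C)
j(h) = 0
-j(U(m(-4))) = -1*0 = 0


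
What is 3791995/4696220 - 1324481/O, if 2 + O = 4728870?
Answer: 146397370623/277597555987 ≈ 0.52737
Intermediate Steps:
O = 4728868 (O = -2 + 4728870 = 4728868)
3791995/4696220 - 1324481/O = 3791995/4696220 - 1324481/4728868 = 3791995*(1/4696220) - 1324481*1/4728868 = 758399/939244 - 1324481/4728868 = 146397370623/277597555987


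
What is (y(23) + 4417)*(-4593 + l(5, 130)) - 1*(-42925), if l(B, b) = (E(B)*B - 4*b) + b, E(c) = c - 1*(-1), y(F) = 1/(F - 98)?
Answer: -545860249/25 ≈ -2.1834e+7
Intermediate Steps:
y(F) = 1/(-98 + F)
E(c) = 1 + c (E(c) = c + 1 = 1 + c)
l(B, b) = -3*b + B*(1 + B) (l(B, b) = ((1 + B)*B - 4*b) + b = (B*(1 + B) - 4*b) + b = (-4*b + B*(1 + B)) + b = -3*b + B*(1 + B))
(y(23) + 4417)*(-4593 + l(5, 130)) - 1*(-42925) = (1/(-98 + 23) + 4417)*(-4593 + (-3*130 + 5*(1 + 5))) - 1*(-42925) = (1/(-75) + 4417)*(-4593 + (-390 + 5*6)) + 42925 = (-1/75 + 4417)*(-4593 + (-390 + 30)) + 42925 = 331274*(-4593 - 360)/75 + 42925 = (331274/75)*(-4953) + 42925 = -546933374/25 + 42925 = -545860249/25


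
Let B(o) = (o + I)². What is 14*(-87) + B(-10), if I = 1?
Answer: -1137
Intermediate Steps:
B(o) = (1 + o)² (B(o) = (o + 1)² = (1 + o)²)
14*(-87) + B(-10) = 14*(-87) + (1 - 10)² = -1218 + (-9)² = -1218 + 81 = -1137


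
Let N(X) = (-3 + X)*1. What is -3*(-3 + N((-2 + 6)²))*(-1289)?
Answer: 38670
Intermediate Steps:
N(X) = -3 + X
-3*(-3 + N((-2 + 6)²))*(-1289) = -3*(-3 + (-3 + (-2 + 6)²))*(-1289) = -3*(-3 + (-3 + 4²))*(-1289) = -3*(-3 + (-3 + 16))*(-1289) = -3*(-3 + 13)*(-1289) = -3*10*(-1289) = -30*(-1289) = 38670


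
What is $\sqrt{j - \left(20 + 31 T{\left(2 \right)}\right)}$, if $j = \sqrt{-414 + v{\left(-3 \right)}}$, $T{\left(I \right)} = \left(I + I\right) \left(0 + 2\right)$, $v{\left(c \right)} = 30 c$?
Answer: $\sqrt{-268 + 6 i \sqrt{14}} \approx 0.68507 + 16.385 i$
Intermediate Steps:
$T{\left(I \right)} = 4 I$ ($T{\left(I \right)} = 2 I 2 = 4 I$)
$j = 6 i \sqrt{14}$ ($j = \sqrt{-414 + 30 \left(-3\right)} = \sqrt{-414 - 90} = \sqrt{-504} = 6 i \sqrt{14} \approx 22.45 i$)
$\sqrt{j - \left(20 + 31 T{\left(2 \right)}\right)} = \sqrt{6 i \sqrt{14} - \left(20 + 31 \cdot 4 \cdot 2\right)} = \sqrt{6 i \sqrt{14} - 268} = \sqrt{-268 + 6 i \sqrt{14}}$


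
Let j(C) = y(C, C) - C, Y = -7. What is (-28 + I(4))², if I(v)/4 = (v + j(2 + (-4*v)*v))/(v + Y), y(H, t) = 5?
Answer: 135424/9 ≈ 15047.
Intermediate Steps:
j(C) = 5 - C
I(v) = 4*(3 + v + 4*v²)/(-7 + v) (I(v) = 4*((v + (5 - (2 + (-4*v)*v)))/(v - 7)) = 4*((v + (5 - (2 - 4*v²)))/(-7 + v)) = 4*((v + (5 + (-2 + 4*v²)))/(-7 + v)) = 4*((v + (3 + 4*v²))/(-7 + v)) = 4*((3 + v + 4*v²)/(-7 + v)) = 4*(3 + v + 4*v²)/(-7 + v))
(-28 + I(4))² = (-28 + 4*(3 + 4 + 4*4²)/(-7 + 4))² = (-28 + 4*(3 + 4 + 4*16)/(-3))² = (-28 + 4*(-⅓)*(3 + 4 + 64))² = (-28 + 4*(-⅓)*71)² = (-28 - 284/3)² = (-368/3)² = 135424/9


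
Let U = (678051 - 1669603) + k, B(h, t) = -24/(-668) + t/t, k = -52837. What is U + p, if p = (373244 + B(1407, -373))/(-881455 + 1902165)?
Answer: -178024993131809/170458570 ≈ -1.0444e+6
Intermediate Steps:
B(h, t) = 173/167 (B(h, t) = -24*(-1/668) + 1 = 6/167 + 1 = 173/167)
U = -1044389 (U = (678051 - 1669603) - 52837 = -991552 - 52837 = -1044389)
p = 62331921/170458570 (p = (373244 + 173/167)/(-881455 + 1902165) = (62331921/167)/1020710 = (62331921/167)*(1/1020710) = 62331921/170458570 ≈ 0.36567)
U + p = -1044389 + 62331921/170458570 = -178024993131809/170458570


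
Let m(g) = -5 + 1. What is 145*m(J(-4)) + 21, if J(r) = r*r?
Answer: -559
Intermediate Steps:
J(r) = r²
m(g) = -4
145*m(J(-4)) + 21 = 145*(-4) + 21 = -580 + 21 = -559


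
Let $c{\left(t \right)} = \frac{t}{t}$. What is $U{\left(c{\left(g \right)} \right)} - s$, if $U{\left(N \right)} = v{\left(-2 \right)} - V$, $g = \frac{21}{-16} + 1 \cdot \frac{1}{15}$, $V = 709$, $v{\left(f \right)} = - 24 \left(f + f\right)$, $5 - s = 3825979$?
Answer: $3825361$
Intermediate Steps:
$s = -3825974$ ($s = 5 - 3825979 = -3825974$)
$v{\left(f \right)} = - 48 f$ ($v{\left(f \right)} = - 24 \cdot 2 f = - 48 f$)
$g = - \frac{299}{240}$ ($g = 21 \left(- \frac{1}{16}\right) + 1 \cdot \frac{1}{15} = - \frac{21}{16} + \frac{1}{15} = - \frac{299}{240} \approx -1.2458$)
$c{\left(t \right)} = 1$
$U{\left(N \right)} = -613$ ($U{\left(N \right)} = \left(-48\right) \left(-2\right) - 709 = 96 - 709 = -613$)
$U{\left(c{\left(g \right)} \right)} - s = -613 - -3825974 = -613 + 3825974 = 3825361$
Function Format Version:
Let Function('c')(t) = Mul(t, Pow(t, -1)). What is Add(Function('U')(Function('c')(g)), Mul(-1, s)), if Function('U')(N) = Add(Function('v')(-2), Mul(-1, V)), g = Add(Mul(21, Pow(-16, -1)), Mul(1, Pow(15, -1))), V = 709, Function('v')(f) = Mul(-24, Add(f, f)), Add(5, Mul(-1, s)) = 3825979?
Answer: 3825361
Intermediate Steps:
s = -3825974 (s = Add(5, Mul(-1, 3825979)) = Add(5, -3825979) = -3825974)
Function('v')(f) = Mul(-48, f) (Function('v')(f) = Mul(-24, Mul(2, f)) = Mul(-48, f))
g = Rational(-299, 240) (g = Add(Mul(21, Rational(-1, 16)), Mul(1, Rational(1, 15))) = Add(Rational(-21, 16), Rational(1, 15)) = Rational(-299, 240) ≈ -1.2458)
Function('c')(t) = 1
Function('U')(N) = -613 (Function('U')(N) = Add(Mul(-48, -2), Mul(-1, 709)) = Add(96, -709) = -613)
Add(Function('U')(Function('c')(g)), Mul(-1, s)) = Add(-613, Mul(-1, -3825974)) = Add(-613, 3825974) = 3825361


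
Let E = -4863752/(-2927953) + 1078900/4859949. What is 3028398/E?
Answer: 21546600923905683003/13398277580174 ≈ 1.6082e+6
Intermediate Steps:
E = 26796555160348/14229702254397 (E = -4863752*(-1/2927953) + 1078900*(1/4859949) = 4863752/2927953 + 1078900/4859949 = 26796555160348/14229702254397 ≈ 1.8831)
3028398/E = 3028398/(26796555160348/14229702254397) = 3028398*(14229702254397/26796555160348) = 21546600923905683003/13398277580174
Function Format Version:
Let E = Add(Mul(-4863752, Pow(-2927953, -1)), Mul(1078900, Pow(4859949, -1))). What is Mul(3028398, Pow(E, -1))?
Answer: Rational(21546600923905683003, 13398277580174) ≈ 1.6082e+6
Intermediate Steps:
E = Rational(26796555160348, 14229702254397) (E = Add(Mul(-4863752, Rational(-1, 2927953)), Mul(1078900, Rational(1, 4859949))) = Add(Rational(4863752, 2927953), Rational(1078900, 4859949)) = Rational(26796555160348, 14229702254397) ≈ 1.8831)
Mul(3028398, Pow(E, -1)) = Mul(3028398, Pow(Rational(26796555160348, 14229702254397), -1)) = Mul(3028398, Rational(14229702254397, 26796555160348)) = Rational(21546600923905683003, 13398277580174)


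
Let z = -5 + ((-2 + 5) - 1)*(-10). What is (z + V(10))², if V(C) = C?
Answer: 225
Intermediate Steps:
z = -25 (z = -5 + (3 - 1)*(-10) = -5 + 2*(-10) = -5 - 20 = -25)
(z + V(10))² = (-25 + 10)² = (-15)² = 225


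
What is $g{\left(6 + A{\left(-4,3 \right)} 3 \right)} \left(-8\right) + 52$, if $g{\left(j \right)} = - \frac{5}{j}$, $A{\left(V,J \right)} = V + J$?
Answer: $\frac{196}{3} \approx 65.333$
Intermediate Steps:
$A{\left(V,J \right)} = J + V$
$g{\left(6 + A{\left(-4,3 \right)} 3 \right)} \left(-8\right) + 52 = - \frac{5}{6 + \left(3 - 4\right) 3} \left(-8\right) + 52 = - \frac{5}{6 - 3} \left(-8\right) + 52 = - \frac{5}{3} \left(-8\right) + 52 = \left(-5\right) \frac{1}{3} \left(-8\right) + 52 = \left(- \frac{5}{3}\right) \left(-8\right) + 52 = \frac{40}{3} + 52 = \frac{196}{3}$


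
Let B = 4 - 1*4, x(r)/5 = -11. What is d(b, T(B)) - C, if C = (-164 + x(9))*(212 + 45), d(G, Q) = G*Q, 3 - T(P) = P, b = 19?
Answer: 56340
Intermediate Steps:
x(r) = -55 (x(r) = 5*(-11) = -55)
B = 0 (B = 4 - 4 = 0)
T(P) = 3 - P
C = -56283 (C = (-164 - 55)*(212 + 45) = -219*257 = -56283)
d(b, T(B)) - C = 19*(3 - 1*0) - 1*(-56283) = 19*(3 + 0) + 56283 = 19*3 + 56283 = 57 + 56283 = 56340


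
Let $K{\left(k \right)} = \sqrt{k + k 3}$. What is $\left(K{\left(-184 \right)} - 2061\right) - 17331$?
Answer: $-19392 + 4 i \sqrt{46} \approx -19392.0 + 27.129 i$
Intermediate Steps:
$K{\left(k \right)} = 2 \sqrt{k}$ ($K{\left(k \right)} = \sqrt{k + 3 k} = \sqrt{4 k} = 2 \sqrt{k}$)
$\left(K{\left(-184 \right)} - 2061\right) - 17331 = \left(2 \sqrt{-184} - 2061\right) - 17331 = \left(2 \cdot 2 i \sqrt{46} - 2061\right) - 17331 = \left(4 i \sqrt{46} - 2061\right) - 17331 = \left(-2061 + 4 i \sqrt{46}\right) - 17331 = -19392 + 4 i \sqrt{46}$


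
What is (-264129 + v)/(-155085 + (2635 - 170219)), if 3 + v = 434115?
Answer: -169983/322669 ≈ -0.52680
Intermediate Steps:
v = 434112 (v = -3 + 434115 = 434112)
(-264129 + v)/(-155085 + (2635 - 170219)) = (-264129 + 434112)/(-155085 + (2635 - 170219)) = 169983/(-155085 - 167584) = 169983/(-322669) = 169983*(-1/322669) = -169983/322669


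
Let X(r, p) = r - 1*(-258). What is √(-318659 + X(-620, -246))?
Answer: I*√319021 ≈ 564.82*I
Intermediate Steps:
X(r, p) = 258 + r (X(r, p) = r + 258 = 258 + r)
√(-318659 + X(-620, -246)) = √(-318659 + (258 - 620)) = √(-318659 - 362) = √(-319021) = I*√319021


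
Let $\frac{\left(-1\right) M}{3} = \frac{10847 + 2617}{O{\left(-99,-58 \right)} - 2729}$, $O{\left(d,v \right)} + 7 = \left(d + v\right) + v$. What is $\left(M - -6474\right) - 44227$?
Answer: $- \frac{111368711}{2951} \approx -37739.0$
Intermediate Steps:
$O{\left(d,v \right)} = -7 + d + 2 v$ ($O{\left(d,v \right)} = -7 + \left(\left(d + v\right) + v\right) = -7 + \left(d + 2 v\right) = -7 + d + 2 v$)
$M = \frac{40392}{2951}$ ($M = - 3 \frac{10847 + 2617}{\left(-7 - 99 + 2 \left(-58\right)\right) - 2729} = - 3 \frac{13464}{\left(-7 - 99 - 116\right) - 2729} = - 3 \frac{13464}{-222 - 2729} = - 3 \frac{13464}{-2951} = - 3 \cdot 13464 \left(- \frac{1}{2951}\right) = \left(-3\right) \left(- \frac{13464}{2951}\right) = \frac{40392}{2951} \approx 13.688$)
$\left(M - -6474\right) - 44227 = \left(\frac{40392}{2951} - -6474\right) - 44227 = \left(\frac{40392}{2951} + 6474\right) - 44227 = \frac{19145166}{2951} - 44227 = - \frac{111368711}{2951}$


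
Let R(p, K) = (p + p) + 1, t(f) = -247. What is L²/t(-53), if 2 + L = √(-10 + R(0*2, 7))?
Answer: 5/247 + 12*I/247 ≈ 0.020243 + 0.048583*I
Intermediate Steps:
R(p, K) = 1 + 2*p (R(p, K) = 2*p + 1 = 1 + 2*p)
L = -2 + 3*I (L = -2 + √(-10 + (1 + 2*(0*2))) = -2 + √(-10 + (1 + 2*0)) = -2 + √(-10 + (1 + 0)) = -2 + √(-10 + 1) = -2 + √(-9) = -2 + 3*I ≈ -2.0 + 3.0*I)
L²/t(-53) = (-2 + 3*I)²/(-247) = (-2 + 3*I)²*(-1/247) = -(-2 + 3*I)²/247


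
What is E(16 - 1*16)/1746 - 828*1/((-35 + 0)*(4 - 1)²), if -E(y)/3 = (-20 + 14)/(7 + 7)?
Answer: 17853/6790 ≈ 2.6293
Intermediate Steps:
E(y) = 9/7 (E(y) = -3*(-20 + 14)/(7 + 7) = -(-18)/14 = -3*(-3/7) = 9/7)
E(16 - 1*16)/1746 - 828*1/((-35 + 0)*(4 - 1)²) = (9/7)/1746 - 828*1/((-35 + 0)*(4 - 1)²) = (9/7)*(1/1746) - 828/(3²*(-35)) = 1/1358 - 828/(9*(-35)) = 1/1358 - 828/(-315) = 1/1358 - 828*(-1/315) = 1/1358 + 92/35 = 17853/6790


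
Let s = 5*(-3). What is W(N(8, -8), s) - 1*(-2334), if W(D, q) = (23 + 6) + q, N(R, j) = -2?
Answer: 2348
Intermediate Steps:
s = -15
W(D, q) = 29 + q
W(N(8, -8), s) - 1*(-2334) = (29 - 15) - 1*(-2334) = 14 + 2334 = 2348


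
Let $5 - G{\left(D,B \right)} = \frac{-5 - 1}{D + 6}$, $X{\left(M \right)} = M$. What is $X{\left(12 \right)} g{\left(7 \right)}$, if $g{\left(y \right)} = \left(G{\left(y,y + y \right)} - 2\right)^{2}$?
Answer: $\frac{24300}{169} \approx 143.79$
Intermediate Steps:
$G{\left(D,B \right)} = 5 + \frac{6}{6 + D}$ ($G{\left(D,B \right)} = 5 - \frac{-5 - 1}{D + 6} = 5 - - \frac{6}{6 + D} = 5 + \frac{6}{6 + D}$)
$g{\left(y \right)} = \left(-2 + \frac{36 + 5 y}{6 + y}\right)^{2}$ ($g{\left(y \right)} = \left(\frac{36 + 5 y}{6 + y} - 2\right)^{2} = \left(-2 + \frac{36 + 5 y}{6 + y}\right)^{2}$)
$X{\left(12 \right)} g{\left(7 \right)} = 12 \frac{9 \left(8 + 7\right)^{2}}{\left(6 + 7\right)^{2}} = 12 \frac{9 \cdot 15^{2}}{169} = 12 \cdot 9 \cdot \frac{1}{169} \cdot 225 = 12 \cdot \frac{2025}{169} = \frac{24300}{169}$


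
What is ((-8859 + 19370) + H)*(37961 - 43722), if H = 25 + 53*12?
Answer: -64361892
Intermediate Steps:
H = 661 (H = 25 + 636 = 661)
((-8859 + 19370) + H)*(37961 - 43722) = ((-8859 + 19370) + 661)*(37961 - 43722) = (10511 + 661)*(-5761) = 11172*(-5761) = -64361892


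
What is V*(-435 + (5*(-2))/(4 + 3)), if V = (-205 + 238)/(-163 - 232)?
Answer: 20163/553 ≈ 36.461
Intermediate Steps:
V = -33/395 (V = 33/(-395) = 33*(-1/395) = -33/395 ≈ -0.083544)
V*(-435 + (5*(-2))/(4 + 3)) = -33*(-435 + (5*(-2))/(4 + 3))/395 = -33*(-435 - 10/7)/395 = -33/395*(-3055/7) = 20163/553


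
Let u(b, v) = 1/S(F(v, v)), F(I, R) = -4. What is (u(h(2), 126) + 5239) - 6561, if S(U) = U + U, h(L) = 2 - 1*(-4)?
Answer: -10577/8 ≈ -1322.1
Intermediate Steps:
h(L) = 6 (h(L) = 2 + 4 = 6)
S(U) = 2*U
u(b, v) = -⅛ (u(b, v) = 1/(2*(-4)) = 1/(-8) = -⅛)
(u(h(2), 126) + 5239) - 6561 = (-⅛ + 5239) - 6561 = 41911/8 - 6561 = -10577/8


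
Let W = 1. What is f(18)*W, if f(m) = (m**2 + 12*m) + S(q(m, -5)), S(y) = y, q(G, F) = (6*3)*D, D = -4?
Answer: 468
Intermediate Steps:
q(G, F) = -72 (q(G, F) = (6*3)*(-4) = 18*(-4) = -72)
f(m) = -72 + m**2 + 12*m (f(m) = (m**2 + 12*m) - 72 = -72 + m**2 + 12*m)
f(18)*W = (-72 + 18**2 + 12*18)*1 = (-72 + 324 + 216)*1 = 468*1 = 468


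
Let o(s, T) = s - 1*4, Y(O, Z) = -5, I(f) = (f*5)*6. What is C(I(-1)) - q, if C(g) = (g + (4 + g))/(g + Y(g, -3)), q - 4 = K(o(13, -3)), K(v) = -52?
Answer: 248/5 ≈ 49.600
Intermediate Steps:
I(f) = 30*f (I(f) = (5*f)*6 = 30*f)
o(s, T) = -4 + s (o(s, T) = s - 4 = -4 + s)
q = -48 (q = 4 - 52 = -48)
C(g) = (4 + 2*g)/(-5 + g) (C(g) = (g + (4 + g))/(g - 5) = (4 + 2*g)/(-5 + g))
C(I(-1)) - q = 2*(2 + 30*(-1))/(-5 + 30*(-1)) - 1*(-48) = 2*(2 - 30)/(-5 - 30) + 48 = 2*(-28)/(-35) + 48 = 2*(-1/35)*(-28) + 48 = 8/5 + 48 = 248/5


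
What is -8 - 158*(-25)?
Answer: 3942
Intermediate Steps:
-8 - 158*(-25) = -8 + 3950 = 3942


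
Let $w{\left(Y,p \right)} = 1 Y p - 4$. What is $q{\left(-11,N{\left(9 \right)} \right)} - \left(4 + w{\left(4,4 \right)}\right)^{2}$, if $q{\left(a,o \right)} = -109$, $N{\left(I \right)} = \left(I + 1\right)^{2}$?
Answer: $-365$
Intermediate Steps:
$N{\left(I \right)} = \left(1 + I\right)^{2}$
$w{\left(Y,p \right)} = -4 + Y p$ ($w{\left(Y,p \right)} = Y p - 4 = -4 + Y p$)
$q{\left(-11,N{\left(9 \right)} \right)} - \left(4 + w{\left(4,4 \right)}\right)^{2} = -109 - \left(4 + \left(-4 + 4 \cdot 4\right)\right)^{2} = -109 - \left(4 + \left(-4 + 16\right)\right)^{2} = -109 - \left(4 + 12\right)^{2} = -109 - 16^{2} = -109 - 256 = -365$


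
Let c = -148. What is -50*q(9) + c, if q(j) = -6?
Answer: 152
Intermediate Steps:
-50*q(9) + c = -50*(-6) - 148 = 300 - 148 = 152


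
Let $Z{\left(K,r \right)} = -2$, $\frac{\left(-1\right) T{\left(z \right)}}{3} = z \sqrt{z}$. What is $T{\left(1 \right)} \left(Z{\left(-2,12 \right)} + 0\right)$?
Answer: $6$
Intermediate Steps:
$T{\left(z \right)} = - 3 z^{\frac{3}{2}}$ ($T{\left(z \right)} = - 3 z \sqrt{z} = - 3 z^{\frac{3}{2}}$)
$T{\left(1 \right)} \left(Z{\left(-2,12 \right)} + 0\right) = - 3 \cdot 1^{\frac{3}{2}} \left(-2 + 0\right) = \left(-3\right) 1 \left(-2\right) = \left(-3\right) \left(-2\right) = 6$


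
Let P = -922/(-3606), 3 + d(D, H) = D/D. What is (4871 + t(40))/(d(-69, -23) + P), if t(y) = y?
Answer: -8854533/3145 ≈ -2815.4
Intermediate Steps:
d(D, H) = -2 (d(D, H) = -3 + D/D = -3 + 1 = -2)
P = 461/1803 (P = -922*(-1/3606) = 461/1803 ≈ 0.25568)
(4871 + t(40))/(d(-69, -23) + P) = (4871 + 40)/(-2 + 461/1803) = 4911/(-3145/1803) = 4911*(-1803/3145) = -8854533/3145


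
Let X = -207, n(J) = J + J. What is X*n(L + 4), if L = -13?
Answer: 3726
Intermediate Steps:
n(J) = 2*J
X*n(L + 4) = -414*(-13 + 4) = -414*(-9) = -207*(-18) = 3726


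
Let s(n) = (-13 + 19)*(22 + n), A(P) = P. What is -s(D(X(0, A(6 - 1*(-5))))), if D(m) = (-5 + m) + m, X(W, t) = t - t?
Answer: -102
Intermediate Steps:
X(W, t) = 0
D(m) = -5 + 2*m
s(n) = 132 + 6*n (s(n) = 6*(22 + n) = 132 + 6*n)
-s(D(X(0, A(6 - 1*(-5))))) = -(132 + 6*(-5 + 2*0)) = -(132 + 6*(-5 + 0)) = -(132 + 6*(-5)) = -(132 - 30) = -1*102 = -102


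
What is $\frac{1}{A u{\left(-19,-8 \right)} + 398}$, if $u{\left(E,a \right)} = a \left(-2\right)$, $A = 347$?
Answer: $\frac{1}{5950} \approx 0.00016807$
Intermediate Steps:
$u{\left(E,a \right)} = - 2 a$
$\frac{1}{A u{\left(-19,-8 \right)} + 398} = \frac{1}{347 \left(\left(-2\right) \left(-8\right)\right) + 398} = \frac{1}{347 \cdot 16 + 398} = \frac{1}{5552 + 398} = \frac{1}{5950}$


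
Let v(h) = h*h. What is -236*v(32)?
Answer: -241664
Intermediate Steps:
v(h) = h²
-236*v(32) = -236*32² = -236/(1/1024) = -236/1/1024 = -236*1024 = -241664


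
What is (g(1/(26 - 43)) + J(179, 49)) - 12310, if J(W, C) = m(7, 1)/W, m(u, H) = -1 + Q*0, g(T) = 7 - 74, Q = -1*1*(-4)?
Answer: -2215484/179 ≈ -12377.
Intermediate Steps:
Q = 4 (Q = -1*(-4) = 4)
g(T) = -67
m(u, H) = -1 (m(u, H) = -1 + 4*0 = -1 + 0 = -1)
J(W, C) = -1/W
(g(1/(26 - 43)) + J(179, 49)) - 12310 = (-67 - 1/179) - 12310 = -11994/179 - 12310 = -2215484/179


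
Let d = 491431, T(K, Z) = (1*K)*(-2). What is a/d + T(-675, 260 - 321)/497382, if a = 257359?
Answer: 21444860998/40738155607 ≈ 0.52641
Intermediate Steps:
T(K, Z) = -2*K (T(K, Z) = K*(-2) = -2*K)
a/d + T(-675, 260 - 321)/497382 = 257359/491431 - 2*(-675)/497382 = 257359*(1/491431) + 1350*(1/497382) = 257359/491431 + 225/82897 = 21444860998/40738155607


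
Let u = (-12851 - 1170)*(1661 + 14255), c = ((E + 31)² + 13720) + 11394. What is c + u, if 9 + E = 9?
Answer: -223132161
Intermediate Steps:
E = 0 (E = -9 + 9 = 0)
c = 26075 (c = ((0 + 31)² + 13720) + 11394 = (31² + 13720) + 11394 = (961 + 13720) + 11394 = 14681 + 11394 = 26075)
u = -223158236 (u = -14021*15916 = -223158236)
c + u = 26075 - 223158236 = -223132161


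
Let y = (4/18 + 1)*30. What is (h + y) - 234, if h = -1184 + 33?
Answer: -4045/3 ≈ -1348.3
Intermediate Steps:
h = -1151
y = 110/3 (y = (4*(1/18) + 1)*30 = (2/9 + 1)*30 = (11/9)*30 = 110/3 ≈ 36.667)
(h + y) - 234 = (-1151 + 110/3) - 234 = -3343/3 - 234 = -4045/3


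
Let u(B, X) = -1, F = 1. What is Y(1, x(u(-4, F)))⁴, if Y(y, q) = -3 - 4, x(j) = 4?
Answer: 2401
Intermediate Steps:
Y(y, q) = -7
Y(1, x(u(-4, F)))⁴ = (-7)⁴ = 2401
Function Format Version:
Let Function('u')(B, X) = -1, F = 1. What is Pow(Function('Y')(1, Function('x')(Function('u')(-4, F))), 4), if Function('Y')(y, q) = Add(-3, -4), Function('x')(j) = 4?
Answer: 2401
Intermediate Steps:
Function('Y')(y, q) = -7
Pow(Function('Y')(1, Function('x')(Function('u')(-4, F))), 4) = Pow(-7, 4) = 2401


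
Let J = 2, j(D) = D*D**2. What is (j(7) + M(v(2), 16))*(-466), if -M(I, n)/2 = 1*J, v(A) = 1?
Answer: -157974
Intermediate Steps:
j(D) = D**3
M(I, n) = -4 (M(I, n) = -2*2 = -4)
(j(7) + M(v(2), 16))*(-466) = (7**3 - 4)*(-466) = (343 - 4)*(-466) = 339*(-466) = -157974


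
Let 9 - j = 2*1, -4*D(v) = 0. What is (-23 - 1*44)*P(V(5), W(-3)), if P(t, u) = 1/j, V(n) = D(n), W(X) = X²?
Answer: -67/7 ≈ -9.5714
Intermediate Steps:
D(v) = 0 (D(v) = -¼*0 = 0)
V(n) = 0
j = 7 (j = 9 - 2 = 7)
P(t, u) = ⅐ (P(t, u) = 1/7 = ⅐)
(-23 - 1*44)*P(V(5), W(-3)) = (-23 - 1*44)*(⅐) = (-23 - 44)*(⅐) = -67*⅐ = -67/7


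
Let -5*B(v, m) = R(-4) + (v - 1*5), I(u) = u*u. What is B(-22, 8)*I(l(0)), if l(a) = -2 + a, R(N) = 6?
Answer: 84/5 ≈ 16.800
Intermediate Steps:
I(u) = u²
B(v, m) = -⅕ - v/5 (B(v, m) = -(6 + (v - 1*5))/5 = -(6 + (v - 5))/5 = -(6 + (-5 + v))/5 = -(1 + v)/5 = -⅕ - v/5)
B(-22, 8)*I(l(0)) = (-⅕ - ⅕*(-22))*(-2 + 0)² = (-⅕ + 22/5)*(-2)² = (21/5)*4 = 84/5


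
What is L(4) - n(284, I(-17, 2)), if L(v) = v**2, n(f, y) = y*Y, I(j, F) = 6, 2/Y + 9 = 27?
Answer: 46/3 ≈ 15.333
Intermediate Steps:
Y = 1/9 (Y = 2/(-9 + 27) = 2/18 = 2*(1/18) = 1/9 ≈ 0.11111)
n(f, y) = y/9 (n(f, y) = y*(1/9) = y/9)
L(4) - n(284, I(-17, 2)) = 4**2 - 6/9 = 16 - 1*2/3 = 16 - 2/3 = 46/3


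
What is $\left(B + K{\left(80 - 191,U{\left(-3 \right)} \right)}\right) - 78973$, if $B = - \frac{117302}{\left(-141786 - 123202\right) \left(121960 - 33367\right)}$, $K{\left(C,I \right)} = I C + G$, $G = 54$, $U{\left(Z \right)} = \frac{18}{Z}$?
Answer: $- \frac{918536917775675}{11738040942} \approx -78253.0$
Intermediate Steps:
$K{\left(C,I \right)} = 54 + C I$ ($K{\left(C,I \right)} = I C + 54 = C I + 54 = 54 + C I$)
$B = \frac{58651}{11738040942}$ ($B = - \frac{117302}{\left(-264988\right) 88593} = - \frac{117302}{-23476081884} = \left(-117302\right) \left(- \frac{1}{23476081884}\right) = \frac{58651}{11738040942} \approx 4.9967 \cdot 10^{-6}$)
$\left(B + K{\left(80 - 191,U{\left(-3 \right)} \right)}\right) - 78973 = \left(\frac{58651}{11738040942} + \left(54 + \left(80 - 191\right) \frac{18}{-3}\right)\right) - 78973 = \left(\frac{58651}{11738040942} - \left(-54 + 111 \cdot 18 \left(- \frac{1}{3}\right)\right)\right) - 78973 = \left(\frac{58651}{11738040942} + \left(54 - -666\right)\right) - 78973 = \left(\frac{58651}{11738040942} + \left(54 + 666\right)\right) - 78973 = \left(\frac{58651}{11738040942} + 720\right) - 78973 = \frac{8451389536891}{11738040942} - 78973 = - \frac{918536917775675}{11738040942}$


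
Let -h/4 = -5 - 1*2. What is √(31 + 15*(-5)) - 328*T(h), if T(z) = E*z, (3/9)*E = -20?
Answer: 551040 + 2*I*√11 ≈ 5.5104e+5 + 6.6332*I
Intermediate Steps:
E = -60 (E = 3*(-20) = -60)
h = 28 (h = -4*(-5 - 1*2) = -4*(-5 - 2) = -4*(-7) = 28)
T(z) = -60*z
√(31 + 15*(-5)) - 328*T(h) = √(31 + 15*(-5)) - (-19680)*28 = √(31 - 75) - 328*(-1680) = √(-44) + 551040 = 2*I*√11 + 551040 = 551040 + 2*I*√11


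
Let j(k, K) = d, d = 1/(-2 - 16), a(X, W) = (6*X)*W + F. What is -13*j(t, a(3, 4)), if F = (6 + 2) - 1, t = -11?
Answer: 13/18 ≈ 0.72222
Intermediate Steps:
F = 7 (F = 8 - 1 = 7)
a(X, W) = 7 + 6*W*X (a(X, W) = (6*X)*W + 7 = 6*W*X + 7 = 7 + 6*W*X)
d = -1/18 (d = 1/(-18) = -1/18 ≈ -0.055556)
j(k, K) = -1/18
-13*j(t, a(3, 4)) = -13*(-1/18) = 13/18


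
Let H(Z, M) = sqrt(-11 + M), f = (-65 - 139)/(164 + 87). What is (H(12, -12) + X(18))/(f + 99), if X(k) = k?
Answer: 1506/8215 + 251*I*sqrt(23)/24645 ≈ 0.18332 + 0.048844*I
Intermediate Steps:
f = -204/251 ≈ -0.81275
(H(12, -12) + X(18))/(f + 99) = (sqrt(-11 - 12) + 18)/(-204/251 + 99) = (sqrt(-23) + 18)/(24645/251) = (I*sqrt(23) + 18)*(251/24645) = (18 + I*sqrt(23))*(251/24645) = 1506/8215 + 251*I*sqrt(23)/24645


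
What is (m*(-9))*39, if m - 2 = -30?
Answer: 9828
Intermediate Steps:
m = -28 (m = 2 - 30 = -28)
(m*(-9))*39 = -28*(-9)*39 = 252*39 = 9828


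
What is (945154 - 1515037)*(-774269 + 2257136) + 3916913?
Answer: -845056777648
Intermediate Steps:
(945154 - 1515037)*(-774269 + 2257136) + 3916913 = -569883*1482867 + 3916913 = -845060694561 + 3916913 = -845056777648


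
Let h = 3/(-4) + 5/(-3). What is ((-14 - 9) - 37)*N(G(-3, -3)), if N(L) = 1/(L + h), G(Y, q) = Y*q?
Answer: -720/79 ≈ -9.1139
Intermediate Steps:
h = -29/12 (h = 3*(-¼) + 5*(-⅓) = -¾ - 5/3 = -29/12 ≈ -2.4167)
N(L) = 1/(-29/12 + L) (N(L) = 1/(L - 29/12) = 1/(-29/12 + L))
((-14 - 9) - 37)*N(G(-3, -3)) = ((-14 - 9) - 37)*(12/(-29 + 12*(-3*(-3)))) = (-23 - 37)*(12/(-29 + 12*9)) = -720/(-29 + 108) = -720/79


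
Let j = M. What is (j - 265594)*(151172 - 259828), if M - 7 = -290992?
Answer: 60475647824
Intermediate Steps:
M = -290985 (M = 7 - 290992 = -290985)
j = -290985
(j - 265594)*(151172 - 259828) = (-290985 - 265594)*(151172 - 259828) = -556579*(-108656) = 60475647824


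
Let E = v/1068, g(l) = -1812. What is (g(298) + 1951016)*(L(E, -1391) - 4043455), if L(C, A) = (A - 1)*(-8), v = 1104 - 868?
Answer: -7859812324076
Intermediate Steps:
v = 236
E = 59/267 (E = 236/1068 = 236*(1/1068) = 59/267 ≈ 0.22097)
L(C, A) = 8 - 8*A (L(C, A) = (-1 + A)*(-8) = 8 - 8*A)
(g(298) + 1951016)*(L(E, -1391) - 4043455) = (-1812 + 1951016)*((8 - 8*(-1391)) - 4043455) = 1949204*((8 + 11128) - 4043455) = 1949204*(11136 - 4043455) = 1949204*(-4032319) = -7859812324076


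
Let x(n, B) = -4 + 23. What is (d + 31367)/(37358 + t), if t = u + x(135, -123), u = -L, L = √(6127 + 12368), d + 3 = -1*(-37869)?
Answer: 287524649/155224626 + 69233*√2055/465673878 ≈ 1.8591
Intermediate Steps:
d = 37866 (d = -3 - 1*(-37869) = -3 + 37869 = 37866)
x(n, B) = 19
L = 3*√2055 (L = √18495 = 3*√2055 ≈ 136.00)
u = -3*√2055 ≈ -136.00
t = 19 - 3*√2055 (t = -3*√2055 + 19 = 19 - 3*√2055 ≈ -117.00)
(d + 31367)/(37358 + t) = (37866 + 31367)/(37358 + (19 - 3*√2055)) = 69233/(37377 - 3*√2055)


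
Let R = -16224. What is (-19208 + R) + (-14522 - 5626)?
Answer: -55580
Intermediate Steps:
(-19208 + R) + (-14522 - 5626) = (-19208 - 16224) + (-14522 - 5626) = -35432 - 20148 = -55580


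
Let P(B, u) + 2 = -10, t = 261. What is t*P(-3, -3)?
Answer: -3132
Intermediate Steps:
P(B, u) = -12 (P(B, u) = -2 - 10 = -12)
t*P(-3, -3) = 261*(-12) = -3132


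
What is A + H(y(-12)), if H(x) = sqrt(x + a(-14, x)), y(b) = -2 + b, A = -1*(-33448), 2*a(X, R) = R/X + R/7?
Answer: 33448 + I*sqrt(58)/2 ≈ 33448.0 + 3.8079*I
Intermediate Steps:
a(X, R) = R/14 + R/(2*X) (a(X, R) = (R/X + R/7)/2 = (R/7 + R/X)/2 = R/14 + R/(2*X))
A = 33448
H(x) = sqrt(203)*sqrt(x)/14 (H(x) = sqrt(x + (1/14)*x*(7 - 14)/(-14)) = sqrt(x + (1/14)*x*(-1/14)*(-7)) = sqrt(x + x/28) = sqrt(29*x/28) = sqrt(203)*sqrt(x)/14)
A + H(y(-12)) = 33448 + sqrt(203)*sqrt(-2 - 12)/14 = 33448 + sqrt(203)*sqrt(-14)/14 = 33448 + sqrt(203)*(I*sqrt(14))/14 = 33448 + I*sqrt(58)/2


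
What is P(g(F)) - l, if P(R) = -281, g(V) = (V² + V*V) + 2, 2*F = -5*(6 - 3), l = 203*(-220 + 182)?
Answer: 7433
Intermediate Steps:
l = -7714 (l = 203*(-38) = -7714)
F = -15/2 (F = (-5*(6 - 3))/2 = (-5*3)/2 = (½)*(-15) = -15/2 ≈ -7.5000)
g(V) = 2 + 2*V² (g(V) = (V² + V²) + 2 = 2*V² + 2 = 2 + 2*V²)
P(g(F)) - l = -281 - 1*(-7714) = -281 + 7714 = 7433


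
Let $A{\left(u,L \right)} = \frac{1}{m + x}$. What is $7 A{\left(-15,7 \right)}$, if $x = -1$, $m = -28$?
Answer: $- \frac{7}{29} \approx -0.24138$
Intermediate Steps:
$A{\left(u,L \right)} = - \frac{1}{29}$ ($A{\left(u,L \right)} = \frac{1}{-28 - 1} = \frac{1}{-29} = - \frac{1}{29}$)
$7 A{\left(-15,7 \right)} = 7 \left(- \frac{1}{29}\right) = - \frac{7}{29}$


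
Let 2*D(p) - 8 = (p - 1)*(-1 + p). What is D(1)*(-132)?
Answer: -528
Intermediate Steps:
D(p) = 4 + (-1 + p)²/2 (D(p) = 4 + ((p - 1)*(-1 + p))/2 = 4 + ((-1 + p)*(-1 + p))/2 = 4 + (-1 + p)²/2)
D(1)*(-132) = (4 + (-1 + 1)²/2)*(-132) = (4 + (½)*0²)*(-132) = (4 + (½)*0)*(-132) = (4 + 0)*(-132) = 4*(-132) = -528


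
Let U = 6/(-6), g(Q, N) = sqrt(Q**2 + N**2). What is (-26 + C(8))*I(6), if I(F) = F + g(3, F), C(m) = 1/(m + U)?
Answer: -1086/7 - 543*sqrt(5)/7 ≈ -328.60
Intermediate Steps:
g(Q, N) = sqrt(N**2 + Q**2)
U = -1 (U = 6*(-1/6) = -1)
C(m) = 1/(-1 + m) (C(m) = 1/(m - 1) = 1/(-1 + m))
I(F) = F + sqrt(9 + F**2) (I(F) = F + sqrt(F**2 + 3**2) = F + sqrt(F**2 + 9) = F + sqrt(9 + F**2))
(-26 + C(8))*I(6) = (-26 + 1/(-1 + 8))*(6 + sqrt(9 + 6**2)) = (-26 + 1/7)*(6 + sqrt(9 + 36)) = (-26 + 1/7)*(6 + sqrt(45)) = -181*(6 + 3*sqrt(5))/7 = -1086/7 - 543*sqrt(5)/7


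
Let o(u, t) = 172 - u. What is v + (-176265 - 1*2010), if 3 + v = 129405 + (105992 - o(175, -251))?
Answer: 57122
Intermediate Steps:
v = 235397 (v = -3 + (129405 + (105992 - (172 - 1*175))) = -3 + (129405 + (105992 - (172 - 175))) = -3 + (129405 + (105992 - 1*(-3))) = -3 + (129405 + (105992 + 3)) = -3 + (129405 + 105995) = -3 + 235400 = 235397)
v + (-176265 - 1*2010) = 235397 + (-176265 - 1*2010) = 235397 + (-176265 - 2010) = 235397 - 178275 = 57122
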